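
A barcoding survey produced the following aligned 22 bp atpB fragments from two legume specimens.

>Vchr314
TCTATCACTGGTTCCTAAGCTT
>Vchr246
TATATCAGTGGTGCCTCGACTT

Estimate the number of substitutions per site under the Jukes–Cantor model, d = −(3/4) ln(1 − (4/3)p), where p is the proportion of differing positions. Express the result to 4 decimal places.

0.3390

Mismatches occur at site 2 (C→A), site 8 (C→G), site 13 (T→G), site 17 (A→C), site 18 (A→G), site 19 (G→A).
p = 6/22 = 0.272727.
d = −0.75 · ln(1 − (4/3)·0.272727) = −0.75 · ln(0.636364) = −0.75 · (-0.451985) = 0.3390.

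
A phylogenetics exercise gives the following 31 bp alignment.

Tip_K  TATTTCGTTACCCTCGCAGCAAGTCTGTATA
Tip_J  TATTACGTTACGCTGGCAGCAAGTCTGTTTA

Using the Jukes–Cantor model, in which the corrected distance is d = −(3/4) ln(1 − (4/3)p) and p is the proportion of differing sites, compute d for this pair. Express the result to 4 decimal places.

0.1416

Differing sites — 5:T/A; 12:C/G; 15:C/G; 29:A/T.
p = 4/31 = 0.129032.
d = −0.75 · ln(1 − (4/3)·0.129032) = −0.75 · ln(0.827957) = −0.75 · (-0.188794) = 0.1416.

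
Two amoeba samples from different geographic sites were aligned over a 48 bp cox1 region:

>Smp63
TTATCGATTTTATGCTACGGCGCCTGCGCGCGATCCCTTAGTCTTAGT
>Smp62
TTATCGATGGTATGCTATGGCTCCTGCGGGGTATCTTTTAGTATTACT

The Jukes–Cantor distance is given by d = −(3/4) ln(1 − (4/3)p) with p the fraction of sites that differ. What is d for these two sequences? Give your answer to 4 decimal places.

The sequences differ at positions 9 (T/G), 10 (T/G), 18 (C/T), 22 (G/T), 29 (C/G), 31 (C/G), 32 (G/T), 36 (C/T), 37 (C/T), 43 (C/A), 47 (G/C).
p = 11/48 = 0.229167.
d = −0.75 · ln(1 − (4/3)·0.229167) = −0.75 · ln(0.694444) = −0.75 · (-0.364644) = 0.2735.

0.2735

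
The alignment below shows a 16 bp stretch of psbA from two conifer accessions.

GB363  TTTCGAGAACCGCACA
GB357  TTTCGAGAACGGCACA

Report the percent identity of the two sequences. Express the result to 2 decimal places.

A single mismatch occurs at site 11 (C↔G).
15 of the 16 sites match, so the percent identity is 15/16 × 100 = 93.75%.

93.75%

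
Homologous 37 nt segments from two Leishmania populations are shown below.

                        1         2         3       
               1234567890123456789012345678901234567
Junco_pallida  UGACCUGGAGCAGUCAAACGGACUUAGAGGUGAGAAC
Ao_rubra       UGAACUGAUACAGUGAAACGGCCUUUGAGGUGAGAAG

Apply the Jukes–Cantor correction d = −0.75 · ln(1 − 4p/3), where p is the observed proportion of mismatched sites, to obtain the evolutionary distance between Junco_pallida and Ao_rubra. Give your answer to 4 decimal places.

0.2551

The sequences differ at positions 4 (C/A), 8 (G/A), 9 (A/U), 10 (G/A), 15 (C/G), 22 (A/C), 26 (A/U), 37 (C/G).
p = 8/37 = 0.216216.
d = −0.75 · ln(1 − (4/3)·0.216216) = −0.75 · ln(0.711712) = −0.75 · (-0.340082) = 0.2551.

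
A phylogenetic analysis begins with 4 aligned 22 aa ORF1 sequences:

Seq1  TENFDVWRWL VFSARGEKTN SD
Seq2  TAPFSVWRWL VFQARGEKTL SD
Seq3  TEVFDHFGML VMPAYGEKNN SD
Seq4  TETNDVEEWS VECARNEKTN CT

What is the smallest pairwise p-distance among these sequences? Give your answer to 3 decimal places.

Pairwise Hamming distances:
  Seq1 vs Seq2: 5
  Seq1 vs Seq3: 9
  Seq1 vs Seq4: 10
  Seq2 vs Seq3: 12
  Seq2 vs Seq4: 13
  Seq3 vs Seq4: 14
The smallest is 5 mismatches, between Seq1 and Seq2; p = 5/22 = 0.227.

0.227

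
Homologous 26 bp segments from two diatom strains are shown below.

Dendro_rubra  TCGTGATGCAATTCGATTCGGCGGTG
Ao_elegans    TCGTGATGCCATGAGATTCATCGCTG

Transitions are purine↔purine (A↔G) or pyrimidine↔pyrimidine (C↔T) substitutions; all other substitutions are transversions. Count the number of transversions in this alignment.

The sequences differ at positions 10 (A/C, transversion), 13 (T/G, transversion), 14 (C/A, transversion), 20 (G/A, transition), 21 (G/T, transversion), 24 (G/C, transversion).
Of the 6 differences, 1 transition and 5 transversions, so the answer is 5.

5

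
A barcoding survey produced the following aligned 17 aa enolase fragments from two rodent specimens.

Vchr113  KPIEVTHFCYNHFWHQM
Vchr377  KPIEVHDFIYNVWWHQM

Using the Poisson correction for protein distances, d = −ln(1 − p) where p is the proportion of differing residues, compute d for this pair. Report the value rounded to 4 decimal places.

0.3483

Mismatches occur at site 6 (T/H), site 7 (H/D), site 9 (C/I), site 12 (H/V), site 13 (F/W).
p = 5/17 = 0.294118.
d = −ln(1 − 0.294118) = −ln(0.705882) = 0.3483.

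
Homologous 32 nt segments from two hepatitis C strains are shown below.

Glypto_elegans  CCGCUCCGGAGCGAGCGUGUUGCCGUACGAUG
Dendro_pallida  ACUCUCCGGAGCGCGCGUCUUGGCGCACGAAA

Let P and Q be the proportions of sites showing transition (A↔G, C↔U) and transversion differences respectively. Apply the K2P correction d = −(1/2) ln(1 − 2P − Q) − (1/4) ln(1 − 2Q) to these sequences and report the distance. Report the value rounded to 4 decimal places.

Differing sites — 1:C/A (Tv); 3:G/U (Tv); 14:A/C (Tv); 19:G/C (Tv); 23:C/G (Tv); 26:U/C (Ti); 31:U/A (Tv); 32:G/A (Ti).
Of the 8 differences, 2 transitions and 6 transversions over 32 sites: P = 2/32 = 0.062500, Q = 6/32 = 0.187500.
d = −0.5·ln(0.687500) − 0.25·ln(0.625000) = −0.5·(-0.374693) − 0.25·(-0.470004) = 0.3048.

0.3048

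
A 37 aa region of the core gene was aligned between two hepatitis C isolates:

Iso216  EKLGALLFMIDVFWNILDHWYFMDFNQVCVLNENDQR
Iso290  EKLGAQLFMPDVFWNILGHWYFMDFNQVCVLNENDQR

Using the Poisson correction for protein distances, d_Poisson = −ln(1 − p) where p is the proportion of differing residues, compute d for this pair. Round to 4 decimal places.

Mismatches occur at site 6 (L↔Q), site 10 (I↔P), site 18 (D↔G).
p = 3/37 = 0.081081.
d = −ln(1 − 0.081081) = −ln(0.918919) = 0.0846.

0.0846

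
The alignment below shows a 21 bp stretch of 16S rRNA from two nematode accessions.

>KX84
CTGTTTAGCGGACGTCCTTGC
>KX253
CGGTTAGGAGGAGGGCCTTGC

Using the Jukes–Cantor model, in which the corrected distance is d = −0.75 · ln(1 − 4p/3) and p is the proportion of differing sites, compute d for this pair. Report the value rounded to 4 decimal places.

Differing sites — 2:T/G; 6:T/A; 7:A/G; 9:C/A; 13:C/G; 15:T/G.
p = 6/21 = 0.285714.
d = −0.75 · ln(1 − (4/3)·0.285714) = −0.75 · ln(0.619048) = −0.75 · (-0.479572) = 0.3597.

0.3597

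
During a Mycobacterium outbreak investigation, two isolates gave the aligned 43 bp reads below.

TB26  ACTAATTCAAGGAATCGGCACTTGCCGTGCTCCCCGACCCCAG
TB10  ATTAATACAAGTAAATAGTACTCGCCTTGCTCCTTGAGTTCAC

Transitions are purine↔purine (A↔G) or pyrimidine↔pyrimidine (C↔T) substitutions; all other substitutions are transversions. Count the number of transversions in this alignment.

6

The sequences differ at positions 2 (C/T, transition), 7 (T/A, transversion), 12 (G/T, transversion), 15 (T/A, transversion), 16 (C/T, transition), 17 (G/A, transition), 19 (C/T, transition), 23 (T/C, transition), 27 (G/T, transversion), 34 (C/T, transition), 35 (C/T, transition), 38 (C/G, transversion), 39 (C/T, transition), 40 (C/T, transition), 43 (G/C, transversion).
Of the 15 differences, 9 transitions and 6 transversions, so the answer is 6.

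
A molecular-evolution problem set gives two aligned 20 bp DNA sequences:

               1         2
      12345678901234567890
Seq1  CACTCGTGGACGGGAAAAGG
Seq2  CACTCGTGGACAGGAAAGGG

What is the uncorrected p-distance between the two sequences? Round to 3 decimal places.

Differing sites — 12:G/A; 18:A/G.
There are 2 differences over 20 sites, so p = 2/20 = 0.100.

0.100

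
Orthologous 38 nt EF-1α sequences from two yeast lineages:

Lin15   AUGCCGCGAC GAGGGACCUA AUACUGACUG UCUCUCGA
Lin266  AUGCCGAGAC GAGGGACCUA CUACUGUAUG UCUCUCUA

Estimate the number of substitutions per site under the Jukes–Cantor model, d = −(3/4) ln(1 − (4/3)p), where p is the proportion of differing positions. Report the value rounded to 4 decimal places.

0.1447

Mismatches occur at site 7 (C↔A), site 21 (A↔C), site 27 (A↔U), site 28 (C↔A), site 37 (G↔U).
p = 5/38 = 0.131579.
d = −0.75 · ln(1 − (4/3)·0.131579) = −0.75 · ln(0.824561) = −0.75 · (-0.192904) = 0.1447.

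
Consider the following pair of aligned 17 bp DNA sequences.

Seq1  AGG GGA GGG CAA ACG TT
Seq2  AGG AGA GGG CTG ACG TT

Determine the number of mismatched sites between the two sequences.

3

Differing sites — 4:G/A; 11:A/T; 12:A/G.
That gives 3 mismatches out of 17 aligned sites, so the Hamming distance is 3.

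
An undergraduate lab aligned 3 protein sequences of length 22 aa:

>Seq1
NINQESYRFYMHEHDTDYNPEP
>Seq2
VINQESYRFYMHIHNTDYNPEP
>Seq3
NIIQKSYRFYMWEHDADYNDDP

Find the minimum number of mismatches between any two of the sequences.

3

Pairwise Hamming distances:
  Seq1 vs Seq2: 3
  Seq1 vs Seq3: 6
  Seq2 vs Seq3: 9
The smallest is 3, between Seq1 and Seq2.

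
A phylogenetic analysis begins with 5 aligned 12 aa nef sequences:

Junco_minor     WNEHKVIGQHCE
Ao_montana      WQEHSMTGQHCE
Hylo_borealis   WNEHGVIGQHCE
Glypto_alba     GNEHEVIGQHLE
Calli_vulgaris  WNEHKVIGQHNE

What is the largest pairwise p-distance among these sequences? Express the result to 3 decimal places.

0.500

Pairwise Hamming distances:
  Junco_minor vs Ao_montana: 4
  Junco_minor vs Hylo_borealis: 1
  Junco_minor vs Glypto_alba: 3
  Junco_minor vs Calli_vulgaris: 1
  Ao_montana vs Hylo_borealis: 4
  Ao_montana vs Glypto_alba: 6
  Ao_montana vs Calli_vulgaris: 5
  Hylo_borealis vs Glypto_alba: 3
  Hylo_borealis vs Calli_vulgaris: 2
  Glypto_alba vs Calli_vulgaris: 3
The largest is 6 mismatches, between Ao_montana and Glypto_alba; p = 6/12 = 0.500.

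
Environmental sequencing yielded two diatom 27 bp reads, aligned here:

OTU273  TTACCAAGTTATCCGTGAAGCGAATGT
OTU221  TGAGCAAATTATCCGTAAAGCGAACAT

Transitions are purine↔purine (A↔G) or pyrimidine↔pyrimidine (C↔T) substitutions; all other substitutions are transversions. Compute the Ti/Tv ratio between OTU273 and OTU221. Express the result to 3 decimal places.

2.000

Mismatches occur at site 2 (T→G, transversion), site 4 (C→G, transversion), site 8 (G→A, transition), site 17 (G→A, transition), site 25 (T→C, transition), site 26 (G→A, transition).
Of the 6 differences, 4 transitions and 2 transversions, so Ti/Tv = 4/2 = 2.000.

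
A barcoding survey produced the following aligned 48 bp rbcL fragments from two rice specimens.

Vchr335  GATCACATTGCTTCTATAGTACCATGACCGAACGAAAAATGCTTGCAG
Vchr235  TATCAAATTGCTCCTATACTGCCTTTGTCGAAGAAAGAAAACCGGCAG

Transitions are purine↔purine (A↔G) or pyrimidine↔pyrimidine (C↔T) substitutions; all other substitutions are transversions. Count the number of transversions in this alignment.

8

The sequences differ at positions 1 (G/T, transversion), 6 (C/A, transversion), 13 (T/C, transition), 19 (G/C, transversion), 21 (A/G, transition), 24 (A/T, transversion), 26 (G/T, transversion), 27 (A/G, transition), 28 (C/T, transition), 33 (C/G, transversion), 34 (G/A, transition), 37 (A/G, transition), 40 (T/A, transversion), 41 (G/A, transition), 43 (T/C, transition), 44 (T/G, transversion).
Of the 16 differences, 8 transitions and 8 transversions, so the answer is 8.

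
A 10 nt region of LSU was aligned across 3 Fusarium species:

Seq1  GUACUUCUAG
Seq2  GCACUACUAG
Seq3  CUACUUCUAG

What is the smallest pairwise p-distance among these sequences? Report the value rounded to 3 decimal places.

Pairwise Hamming distances:
  Seq1 vs Seq2: 2
  Seq1 vs Seq3: 1
  Seq2 vs Seq3: 3
The smallest is 1 mismatch, between Seq1 and Seq3; p = 1/10 = 0.100.

0.100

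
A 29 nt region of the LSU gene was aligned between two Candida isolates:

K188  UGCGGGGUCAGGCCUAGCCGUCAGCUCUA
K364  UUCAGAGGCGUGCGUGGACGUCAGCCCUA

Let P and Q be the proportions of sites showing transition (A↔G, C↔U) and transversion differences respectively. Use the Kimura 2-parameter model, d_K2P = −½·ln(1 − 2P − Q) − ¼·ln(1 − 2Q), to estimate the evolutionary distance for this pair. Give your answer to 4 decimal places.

Differing sites — 2:G/U (Tv); 4:G/A (Ti); 6:G/A (Ti); 8:U/G (Tv); 10:A/G (Ti); 11:G/U (Tv); 14:C/G (Tv); 16:A/G (Ti); 18:C/A (Tv); 26:U/C (Ti).
Of the 10 differences, 5 transitions and 5 transversions over 29 sites: P = 5/29 = 0.172414, Q = 5/29 = 0.172414.
d = −0.5·ln(0.482758) − 0.25·ln(0.655172) = −0.5·(-0.728240) − 0.25·(-0.422857) = 0.4698.

0.4698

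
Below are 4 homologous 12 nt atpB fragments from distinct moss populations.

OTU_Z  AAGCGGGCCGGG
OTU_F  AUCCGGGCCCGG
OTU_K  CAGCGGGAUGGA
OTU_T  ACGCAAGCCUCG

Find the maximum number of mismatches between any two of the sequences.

Pairwise Hamming distances:
  OTU_Z vs OTU_F: 3
  OTU_Z vs OTU_K: 4
  OTU_Z vs OTU_T: 5
  OTU_F vs OTU_K: 7
  OTU_F vs OTU_T: 6
  OTU_K vs OTU_T: 9
The largest is 9, between OTU_K and OTU_T.

9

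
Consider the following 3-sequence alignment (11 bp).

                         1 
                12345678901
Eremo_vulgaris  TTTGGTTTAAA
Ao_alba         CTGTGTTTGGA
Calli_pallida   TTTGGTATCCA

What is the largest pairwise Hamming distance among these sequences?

6

Pairwise Hamming distances:
  Eremo_vulgaris vs Ao_alba: 5
  Eremo_vulgaris vs Calli_pallida: 3
  Ao_alba vs Calli_pallida: 6
The largest is 6, between Ao_alba and Calli_pallida.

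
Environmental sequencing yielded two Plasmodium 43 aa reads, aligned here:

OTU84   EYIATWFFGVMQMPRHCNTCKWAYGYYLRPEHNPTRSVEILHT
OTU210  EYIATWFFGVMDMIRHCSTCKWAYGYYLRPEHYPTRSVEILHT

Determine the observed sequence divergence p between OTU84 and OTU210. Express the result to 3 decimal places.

Differing sites — 12:Q/D; 14:P/I; 18:N/S; 33:N/Y.
There are 4 differences over 43 sites, so p = 4/43 = 0.093.

0.093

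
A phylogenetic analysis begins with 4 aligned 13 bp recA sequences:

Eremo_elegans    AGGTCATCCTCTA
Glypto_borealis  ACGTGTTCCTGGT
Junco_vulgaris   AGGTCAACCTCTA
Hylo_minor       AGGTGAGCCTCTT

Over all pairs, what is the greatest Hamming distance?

7

Pairwise Hamming distances:
  Eremo_elegans vs Glypto_borealis: 6
  Eremo_elegans vs Junco_vulgaris: 1
  Eremo_elegans vs Hylo_minor: 3
  Glypto_borealis vs Junco_vulgaris: 7
  Glypto_borealis vs Hylo_minor: 5
  Junco_vulgaris vs Hylo_minor: 3
The largest is 7, between Glypto_borealis and Junco_vulgaris.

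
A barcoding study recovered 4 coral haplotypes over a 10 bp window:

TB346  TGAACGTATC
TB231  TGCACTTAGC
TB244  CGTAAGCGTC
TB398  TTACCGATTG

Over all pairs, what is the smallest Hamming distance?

3

Pairwise Hamming distances:
  TB346 vs TB231: 3
  TB346 vs TB244: 5
  TB346 vs TB398: 5
  TB231 vs TB244: 7
  TB231 vs TB398: 8
  TB244 vs TB398: 8
The smallest is 3, between TB346 and TB231.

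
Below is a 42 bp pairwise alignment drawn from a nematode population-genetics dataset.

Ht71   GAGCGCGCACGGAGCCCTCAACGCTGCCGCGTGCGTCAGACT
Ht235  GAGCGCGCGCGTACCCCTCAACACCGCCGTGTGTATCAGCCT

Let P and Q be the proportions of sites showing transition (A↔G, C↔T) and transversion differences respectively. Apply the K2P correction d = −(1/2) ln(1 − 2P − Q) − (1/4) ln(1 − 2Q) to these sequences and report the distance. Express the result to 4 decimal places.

Differing sites — 9:A/G (Ti); 12:G/T (Tv); 14:G/C (Tv); 23:G/A (Ti); 25:T/C (Ti); 30:C/T (Ti); 34:C/T (Ti); 35:G/A (Ti); 40:A/C (Tv).
Of the 9 differences, 6 transitions and 3 transversions over 42 sites: P = 6/42 = 0.142857, Q = 3/42 = 0.071429.
d = −0.5·ln(0.642857) − 0.25·ln(0.857142) = −0.5·(-0.441833) − 0.25·(-0.154152) = 0.2595.

0.2595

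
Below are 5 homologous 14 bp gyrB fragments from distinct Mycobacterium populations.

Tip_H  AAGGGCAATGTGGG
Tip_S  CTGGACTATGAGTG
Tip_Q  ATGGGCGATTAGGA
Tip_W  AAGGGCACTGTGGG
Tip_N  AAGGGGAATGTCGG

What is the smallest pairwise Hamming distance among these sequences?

Pairwise Hamming distances:
  Tip_H vs Tip_S: 6
  Tip_H vs Tip_Q: 5
  Tip_H vs Tip_W: 1
  Tip_H vs Tip_N: 2
  Tip_S vs Tip_Q: 6
  Tip_S vs Tip_W: 7
  Tip_S vs Tip_N: 8
  Tip_Q vs Tip_W: 6
  Tip_Q vs Tip_N: 7
  Tip_W vs Tip_N: 3
The smallest is 1, between Tip_H and Tip_W.

1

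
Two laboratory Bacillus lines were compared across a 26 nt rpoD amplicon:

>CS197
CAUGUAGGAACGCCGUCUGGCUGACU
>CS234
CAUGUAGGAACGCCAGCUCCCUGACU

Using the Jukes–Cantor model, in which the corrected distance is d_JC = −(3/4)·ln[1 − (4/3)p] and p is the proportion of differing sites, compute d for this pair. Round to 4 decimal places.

0.1722

The sequences differ at positions 15 (G/A), 16 (U/G), 19 (G/C), 20 (G/C).
p = 4/26 = 0.153846.
d = −0.75 · ln(1 − (4/3)·0.153846) = −0.75 · ln(0.794872) = −0.75 · (-0.229574) = 0.1722.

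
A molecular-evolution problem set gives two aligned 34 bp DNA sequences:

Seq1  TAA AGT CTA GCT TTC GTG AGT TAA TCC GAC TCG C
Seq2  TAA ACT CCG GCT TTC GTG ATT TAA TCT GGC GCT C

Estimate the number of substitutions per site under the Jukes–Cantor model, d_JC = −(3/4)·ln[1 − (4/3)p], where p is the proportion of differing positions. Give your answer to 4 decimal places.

Mismatches occur at site 5 (G/C), site 8 (T/C), site 9 (A/G), site 20 (G/T), site 27 (C/T), site 29 (A/G), site 31 (T/G), site 33 (G/T).
p = 8/34 = 0.235294.
d = −0.75 · ln(1 − (4/3)·0.235294) = −0.75 · ln(0.686275) = −0.75 · (-0.376477) = 0.2824.

0.2824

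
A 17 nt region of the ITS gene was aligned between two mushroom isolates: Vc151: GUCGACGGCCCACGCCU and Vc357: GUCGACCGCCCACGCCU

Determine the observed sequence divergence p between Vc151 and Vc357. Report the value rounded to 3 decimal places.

0.059

A single mismatch occurs at site 7 (G→C).
There are 1 differences over 17 sites, so p = 1/17 = 0.059.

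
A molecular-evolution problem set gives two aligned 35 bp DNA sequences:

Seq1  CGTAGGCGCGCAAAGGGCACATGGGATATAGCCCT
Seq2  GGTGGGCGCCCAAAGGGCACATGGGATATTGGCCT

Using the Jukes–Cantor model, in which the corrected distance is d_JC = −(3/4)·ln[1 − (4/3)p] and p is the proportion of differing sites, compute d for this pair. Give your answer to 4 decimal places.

The sequences differ at positions 1 (C/G), 4 (A/G), 10 (G/C), 30 (A/T), 32 (C/G).
p = 5/35 = 0.142857.
d = −0.75 · ln(1 − (4/3)·0.142857) = −0.75 · ln(0.809524) = −0.75 · (-0.211309) = 0.1585.

0.1585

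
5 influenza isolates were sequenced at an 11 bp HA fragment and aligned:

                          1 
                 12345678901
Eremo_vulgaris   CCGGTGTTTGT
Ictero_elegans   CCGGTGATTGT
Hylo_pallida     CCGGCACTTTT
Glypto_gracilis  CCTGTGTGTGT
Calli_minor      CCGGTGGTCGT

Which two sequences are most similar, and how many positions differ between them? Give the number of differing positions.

1

Pairwise Hamming distances:
  Eremo_vulgaris vs Ictero_elegans: 1
  Eremo_vulgaris vs Hylo_pallida: 4
  Eremo_vulgaris vs Glypto_gracilis: 2
  Eremo_vulgaris vs Calli_minor: 2
  Ictero_elegans vs Hylo_pallida: 4
  Ictero_elegans vs Glypto_gracilis: 3
  Ictero_elegans vs Calli_minor: 2
  Hylo_pallida vs Glypto_gracilis: 6
  Hylo_pallida vs Calli_minor: 5
  Glypto_gracilis vs Calli_minor: 4
The smallest is 1, between Eremo_vulgaris and Ictero_elegans.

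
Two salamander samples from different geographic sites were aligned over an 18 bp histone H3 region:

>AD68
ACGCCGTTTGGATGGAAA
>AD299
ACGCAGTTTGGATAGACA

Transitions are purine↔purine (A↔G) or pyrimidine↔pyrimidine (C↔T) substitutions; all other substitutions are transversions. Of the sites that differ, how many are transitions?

Mismatches occur at site 5 (C/A, transversion), site 14 (G/A, transition), site 17 (A/C, transversion).
Of the 3 differences, 1 transition and 2 transversions, so the answer is 1.

1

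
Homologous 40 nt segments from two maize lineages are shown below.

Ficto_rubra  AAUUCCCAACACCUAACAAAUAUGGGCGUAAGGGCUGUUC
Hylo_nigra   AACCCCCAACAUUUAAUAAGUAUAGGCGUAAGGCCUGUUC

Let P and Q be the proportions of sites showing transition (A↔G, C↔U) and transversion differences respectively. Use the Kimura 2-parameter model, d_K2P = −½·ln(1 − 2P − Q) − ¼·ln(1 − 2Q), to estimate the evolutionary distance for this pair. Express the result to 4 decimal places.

0.2478

Mismatches occur at site 3 (U/C, transition), site 4 (U/C, transition), site 12 (C/U, transition), site 13 (C/U, transition), site 17 (C/U, transition), site 20 (A/G, transition), site 24 (G/A, transition), site 34 (G/C, transversion).
Of the 8 differences, 7 transitions and 1 transversion over 40 sites: P = 7/40 = 0.175000, Q = 1/40 = 0.025000.
d = −0.5·ln(0.625000) − 0.25·ln(0.950000) = −0.5·(-0.470004) − 0.25·(-0.051293) = 0.2478.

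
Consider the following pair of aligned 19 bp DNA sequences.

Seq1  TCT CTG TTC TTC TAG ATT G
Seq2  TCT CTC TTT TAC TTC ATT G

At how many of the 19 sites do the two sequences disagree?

5

Mismatches occur at site 6 (G↔C), site 9 (C↔T), site 11 (T↔A), site 14 (A↔T), site 15 (G↔C).
That gives 5 mismatches out of 19 aligned sites, so the Hamming distance is 5.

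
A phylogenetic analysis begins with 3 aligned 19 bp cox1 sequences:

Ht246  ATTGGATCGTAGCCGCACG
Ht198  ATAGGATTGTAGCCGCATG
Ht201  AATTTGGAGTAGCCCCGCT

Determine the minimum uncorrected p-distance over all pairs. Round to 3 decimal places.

0.158

Pairwise Hamming distances:
  Ht246 vs Ht198: 3
  Ht246 vs Ht201: 9
  Ht198 vs Ht201: 11
The smallest is 3 mismatches, between Ht246 and Ht198; p = 3/19 = 0.158.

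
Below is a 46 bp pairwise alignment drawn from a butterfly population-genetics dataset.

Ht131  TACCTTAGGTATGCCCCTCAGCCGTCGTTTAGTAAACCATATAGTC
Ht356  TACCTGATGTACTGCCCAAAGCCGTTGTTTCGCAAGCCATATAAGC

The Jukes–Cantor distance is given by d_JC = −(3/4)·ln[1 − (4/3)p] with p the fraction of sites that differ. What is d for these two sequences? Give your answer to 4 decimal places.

Mismatches occur at site 6 (T↔G), site 8 (G↔T), site 12 (T↔C), site 13 (G↔T), site 14 (C↔G), site 18 (T↔A), site 19 (C↔A), site 26 (C↔T), site 31 (A↔C), site 33 (T↔C), site 36 (A↔G), site 44 (G↔A), site 45 (T↔G).
p = 13/46 = 0.282609.
d = −0.75 · ln(1 − (4/3)·0.282609) = −0.75 · ln(0.623188) = −0.75 · (-0.472907) = 0.3547.

0.3547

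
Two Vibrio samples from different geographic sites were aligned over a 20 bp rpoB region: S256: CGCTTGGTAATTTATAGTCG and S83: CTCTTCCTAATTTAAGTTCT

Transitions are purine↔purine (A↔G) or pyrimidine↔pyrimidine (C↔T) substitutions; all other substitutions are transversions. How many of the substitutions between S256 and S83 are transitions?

The sequences differ at positions 2 (G/T, transversion), 6 (G/C, transversion), 7 (G/C, transversion), 15 (T/A, transversion), 16 (A/G, transition), 17 (G/T, transversion), 20 (G/T, transversion).
Of the 7 differences, 1 transition and 6 transversions, so the answer is 1.

1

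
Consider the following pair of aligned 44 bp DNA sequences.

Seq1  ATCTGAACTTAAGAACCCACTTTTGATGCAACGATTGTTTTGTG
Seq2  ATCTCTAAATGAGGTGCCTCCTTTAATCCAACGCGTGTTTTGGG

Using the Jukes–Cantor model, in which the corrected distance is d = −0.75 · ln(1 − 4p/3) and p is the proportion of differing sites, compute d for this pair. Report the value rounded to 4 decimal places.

Mismatches occur at site 5 (G/C), site 6 (A/T), site 8 (C/A), site 9 (T/A), site 11 (A/G), site 14 (A/G), site 15 (A/T), site 16 (C/G), site 19 (A/T), site 21 (T/C), site 25 (G/A), site 28 (G/C), site 34 (A/C), site 35 (T/G), site 43 (T/G).
p = 15/44 = 0.340909.
d = −0.75 · ln(1 − (4/3)·0.340909) = −0.75 · ln(0.545455) = −0.75 · (-0.606135) = 0.4546.

0.4546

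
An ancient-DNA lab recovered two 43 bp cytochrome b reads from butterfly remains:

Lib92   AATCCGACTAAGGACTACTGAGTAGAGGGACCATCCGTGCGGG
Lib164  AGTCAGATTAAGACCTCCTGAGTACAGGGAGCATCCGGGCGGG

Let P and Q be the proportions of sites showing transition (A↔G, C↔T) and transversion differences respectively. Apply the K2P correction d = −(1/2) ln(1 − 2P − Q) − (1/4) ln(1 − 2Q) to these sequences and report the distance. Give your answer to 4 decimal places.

0.2454

Mismatches occur at site 2 (A→G, transition), site 5 (C→A, transversion), site 8 (C→T, transition), site 13 (G→A, transition), site 14 (A→C, transversion), site 17 (A→C, transversion), site 25 (G→C, transversion), site 31 (C→G, transversion), site 38 (T→G, transversion).
Of the 9 differences, 3 transitions and 6 transversions over 43 sites: P = 3/43 = 0.069767, Q = 6/43 = 0.139535.
d = −0.5·ln(0.720931) − 0.25·ln(0.720930) = −0.5·(-0.327212) − 0.25·(-0.327213) = 0.2454.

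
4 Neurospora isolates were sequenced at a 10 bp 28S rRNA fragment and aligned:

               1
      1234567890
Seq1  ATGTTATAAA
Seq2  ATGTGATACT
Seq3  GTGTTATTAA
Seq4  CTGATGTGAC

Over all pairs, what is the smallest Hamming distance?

2

Pairwise Hamming distances:
  Seq1 vs Seq2: 3
  Seq1 vs Seq3: 2
  Seq1 vs Seq4: 5
  Seq2 vs Seq3: 5
  Seq2 vs Seq4: 7
  Seq3 vs Seq4: 5
The smallest is 2, between Seq1 and Seq3.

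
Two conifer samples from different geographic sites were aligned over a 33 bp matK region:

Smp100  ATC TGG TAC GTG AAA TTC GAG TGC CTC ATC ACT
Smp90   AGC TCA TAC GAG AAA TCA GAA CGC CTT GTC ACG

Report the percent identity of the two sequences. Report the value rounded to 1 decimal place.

Mismatches occur at site 2 (T/G), site 5 (G/C), site 6 (G/A), site 11 (T/A), site 17 (T/C), site 18 (C/A), site 21 (G/A), site 22 (T/C), site 27 (C/T), site 28 (A/G), site 33 (T/G).
22 of the 33 sites match, so the percent identity is 22/33 × 100 = 66.7%.

66.7%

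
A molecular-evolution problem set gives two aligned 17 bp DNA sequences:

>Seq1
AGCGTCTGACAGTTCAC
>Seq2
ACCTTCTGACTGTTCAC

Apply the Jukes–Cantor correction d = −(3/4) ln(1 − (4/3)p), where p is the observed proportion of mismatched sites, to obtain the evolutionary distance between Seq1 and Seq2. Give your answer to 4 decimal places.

0.2012

Mismatches occur at site 2 (G→C), site 4 (G→T), site 11 (A→T).
p = 3/17 = 0.176471.
d = −0.75 · ln(1 − (4/3)·0.176471) = −0.75 · ln(0.764705) = −0.75 · (-0.268265) = 0.2012.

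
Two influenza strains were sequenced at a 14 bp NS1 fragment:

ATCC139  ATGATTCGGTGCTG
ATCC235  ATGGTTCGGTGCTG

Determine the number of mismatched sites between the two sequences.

1

The sequences differ at position 4 (A/G).
That gives 1 mismatch out of 14 aligned sites, so the Hamming distance is 1.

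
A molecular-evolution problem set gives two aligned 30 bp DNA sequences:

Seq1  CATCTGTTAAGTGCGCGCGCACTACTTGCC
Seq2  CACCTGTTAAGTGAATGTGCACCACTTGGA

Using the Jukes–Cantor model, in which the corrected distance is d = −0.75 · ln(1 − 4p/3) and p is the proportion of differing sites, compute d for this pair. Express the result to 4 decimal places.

Mismatches occur at site 3 (T↔C), site 14 (C↔A), site 15 (G↔A), site 16 (C↔T), site 18 (C↔T), site 23 (T↔C), site 29 (C↔G), site 30 (C↔A).
p = 8/30 = 0.266667.
d = −0.75 · ln(1 − (4/3)·0.266667) = −0.75 · ln(0.644444) = −0.75 · (-0.439367) = 0.3295.

0.3295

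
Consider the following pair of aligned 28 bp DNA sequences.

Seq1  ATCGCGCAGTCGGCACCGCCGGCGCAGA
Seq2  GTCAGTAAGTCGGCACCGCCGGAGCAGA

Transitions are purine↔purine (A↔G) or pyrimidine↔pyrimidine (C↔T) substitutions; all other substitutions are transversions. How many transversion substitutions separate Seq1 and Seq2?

The sequences differ at positions 1 (A/G, transition), 4 (G/A, transition), 5 (C/G, transversion), 6 (G/T, transversion), 7 (C/A, transversion), 23 (C/A, transversion).
Of the 6 differences, 2 transitions and 4 transversions, so the answer is 4.

4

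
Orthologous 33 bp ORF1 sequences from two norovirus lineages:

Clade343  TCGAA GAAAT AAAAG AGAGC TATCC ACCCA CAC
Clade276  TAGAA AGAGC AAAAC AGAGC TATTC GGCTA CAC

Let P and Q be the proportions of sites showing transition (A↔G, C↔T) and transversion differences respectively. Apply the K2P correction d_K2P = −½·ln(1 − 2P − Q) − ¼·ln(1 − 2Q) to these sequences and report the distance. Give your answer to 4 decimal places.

Differing sites — 2:C/A (Tv); 6:G/A (Ti); 7:A/G (Ti); 9:A/G (Ti); 10:T/C (Ti); 15:G/C (Tv); 24:C/T (Ti); 26:A/G (Ti); 27:C/G (Tv); 29:C/T (Ti).
Of the 10 differences, 7 transitions and 3 transversions over 33 sites: P = 7/33 = 0.212121, Q = 3/33 = 0.090909.
d = −0.5·ln(0.484849) − 0.25·ln(0.818182) = −0.5·(-0.723918) − 0.25·(-0.200670) = 0.4121.

0.4121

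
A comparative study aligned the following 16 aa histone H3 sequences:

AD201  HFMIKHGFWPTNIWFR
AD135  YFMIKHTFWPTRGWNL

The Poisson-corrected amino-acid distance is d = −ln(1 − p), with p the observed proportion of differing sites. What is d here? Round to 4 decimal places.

0.4700

Differing sites — 1:H/Y; 7:G/T; 12:N/R; 13:I/G; 15:F/N; 16:R/L.
p = 6/16 = 0.375000.
d = −ln(1 − 0.375000) = −ln(0.625000) = 0.4700.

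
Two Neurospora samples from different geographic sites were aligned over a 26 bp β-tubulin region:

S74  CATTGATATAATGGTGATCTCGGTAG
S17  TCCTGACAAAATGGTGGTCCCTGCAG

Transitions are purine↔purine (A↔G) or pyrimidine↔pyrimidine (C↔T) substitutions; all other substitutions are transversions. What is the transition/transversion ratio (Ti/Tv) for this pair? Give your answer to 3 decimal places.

The sequences differ at positions 1 (C/T, transition), 2 (A/C, transversion), 3 (T/C, transition), 7 (T/C, transition), 9 (T/A, transversion), 17 (A/G, transition), 20 (T/C, transition), 22 (G/T, transversion), 24 (T/C, transition).
Of the 9 differences, 6 transitions and 3 transversions, so Ti/Tv = 6/3 = 2.000.

2.000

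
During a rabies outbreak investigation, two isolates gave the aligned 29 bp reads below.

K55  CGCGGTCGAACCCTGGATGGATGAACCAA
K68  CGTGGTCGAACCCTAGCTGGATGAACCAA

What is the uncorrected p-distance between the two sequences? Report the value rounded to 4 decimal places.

The sequences differ at positions 3 (C/T), 15 (G/A), 17 (A/C).
There are 3 differences over 29 sites, so p = 3/29 = 0.1034.

0.1034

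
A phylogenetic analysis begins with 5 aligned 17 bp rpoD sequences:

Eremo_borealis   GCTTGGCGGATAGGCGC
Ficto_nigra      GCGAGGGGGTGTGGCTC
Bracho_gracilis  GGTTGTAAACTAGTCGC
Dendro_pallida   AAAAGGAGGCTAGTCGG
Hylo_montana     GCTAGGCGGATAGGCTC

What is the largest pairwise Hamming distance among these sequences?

12

Pairwise Hamming distances:
  Eremo_borealis vs Ficto_nigra: 7
  Eremo_borealis vs Bracho_gracilis: 7
  Eremo_borealis vs Dendro_pallida: 8
  Eremo_borealis vs Hylo_montana: 2
  Ficto_nigra vs Bracho_gracilis: 12
  Ficto_nigra vs Dendro_pallida: 10
  Ficto_nigra vs Hylo_montana: 5
  Bracho_gracilis vs Dendro_pallida: 8
  Bracho_gracilis vs Hylo_montana: 9
  Dendro_pallida vs Hylo_montana: 8
The largest is 12, between Ficto_nigra and Bracho_gracilis.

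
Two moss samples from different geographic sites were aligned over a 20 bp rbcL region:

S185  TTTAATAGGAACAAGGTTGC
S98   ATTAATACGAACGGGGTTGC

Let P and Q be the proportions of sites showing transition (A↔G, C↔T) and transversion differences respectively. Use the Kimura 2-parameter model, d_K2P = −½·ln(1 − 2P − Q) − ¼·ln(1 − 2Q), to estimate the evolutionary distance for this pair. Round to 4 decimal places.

0.2341

Mismatches occur at site 1 (T/A, transversion), site 8 (G/C, transversion), site 13 (A/G, transition), site 14 (A/G, transition).
Of the 4 differences, 2 transitions and 2 transversions over 20 sites: P = 2/20 = 0.100000, Q = 2/20 = 0.100000.
d = −0.5·ln(0.700000) − 0.25·ln(0.800000) = −0.5·(-0.356675) − 0.25·(-0.223144) = 0.2341.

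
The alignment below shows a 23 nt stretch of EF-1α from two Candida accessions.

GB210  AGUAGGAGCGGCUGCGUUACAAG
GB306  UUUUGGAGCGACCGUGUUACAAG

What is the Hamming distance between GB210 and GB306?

Differing sites — 1:A/U; 2:G/U; 4:A/U; 11:G/A; 13:U/C; 15:C/U.
That gives 6 mismatches out of 23 aligned sites, so the Hamming distance is 6.

6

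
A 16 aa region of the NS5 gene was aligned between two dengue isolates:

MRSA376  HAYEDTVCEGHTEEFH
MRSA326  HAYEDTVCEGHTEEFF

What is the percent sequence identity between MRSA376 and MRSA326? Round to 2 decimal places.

93.75%

Differing sites — 16:H/F.
15 of the 16 sites match, so the percent identity is 15/16 × 100 = 93.75%.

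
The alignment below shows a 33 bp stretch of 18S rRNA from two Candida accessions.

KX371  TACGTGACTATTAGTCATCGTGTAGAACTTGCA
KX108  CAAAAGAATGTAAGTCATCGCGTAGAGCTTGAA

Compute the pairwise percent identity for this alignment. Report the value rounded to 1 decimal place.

69.7%

The sequences differ at positions 1 (T/C), 3 (C/A), 4 (G/A), 5 (T/A), 8 (C/A), 10 (A/G), 12 (T/A), 21 (T/C), 27 (A/G), 32 (C/A).
23 of the 33 sites match, so the percent identity is 23/33 × 100 = 69.7%.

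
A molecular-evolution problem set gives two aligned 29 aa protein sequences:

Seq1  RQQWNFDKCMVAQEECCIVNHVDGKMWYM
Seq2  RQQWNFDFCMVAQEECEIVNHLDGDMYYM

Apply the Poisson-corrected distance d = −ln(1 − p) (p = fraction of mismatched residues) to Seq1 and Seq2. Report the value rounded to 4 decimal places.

0.1892

The sequences differ at positions 8 (K/F), 17 (C/E), 22 (V/L), 25 (K/D), 27 (W/Y).
p = 5/29 = 0.172414.
d = −ln(1 − 0.172414) = −ln(0.827586) = 0.1892.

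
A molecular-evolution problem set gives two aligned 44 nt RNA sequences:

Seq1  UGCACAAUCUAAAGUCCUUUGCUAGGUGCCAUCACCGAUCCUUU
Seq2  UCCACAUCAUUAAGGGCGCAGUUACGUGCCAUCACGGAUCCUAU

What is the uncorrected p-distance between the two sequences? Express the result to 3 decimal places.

0.318

Mismatches occur at site 2 (G/C), site 7 (A/U), site 8 (U/C), site 9 (C/A), site 11 (A/U), site 15 (U/G), site 16 (C/G), site 18 (U/G), site 19 (U/C), site 20 (U/A), site 22 (C/U), site 25 (G/C), site 36 (C/G), site 43 (U/A).
There are 14 differences over 44 sites, so p = 14/44 = 0.318.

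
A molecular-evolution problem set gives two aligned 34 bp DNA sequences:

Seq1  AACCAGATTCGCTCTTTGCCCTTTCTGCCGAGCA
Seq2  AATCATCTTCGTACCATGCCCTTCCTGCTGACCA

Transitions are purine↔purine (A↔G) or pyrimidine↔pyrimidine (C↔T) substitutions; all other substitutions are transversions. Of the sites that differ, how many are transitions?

5

The sequences differ at positions 3 (C/T, transition), 6 (G/T, transversion), 7 (A/C, transversion), 12 (C/T, transition), 13 (T/A, transversion), 15 (T/C, transition), 16 (T/A, transversion), 24 (T/C, transition), 29 (C/T, transition), 32 (G/C, transversion).
Of the 10 differences, 5 transitions and 5 transversions, so the answer is 5.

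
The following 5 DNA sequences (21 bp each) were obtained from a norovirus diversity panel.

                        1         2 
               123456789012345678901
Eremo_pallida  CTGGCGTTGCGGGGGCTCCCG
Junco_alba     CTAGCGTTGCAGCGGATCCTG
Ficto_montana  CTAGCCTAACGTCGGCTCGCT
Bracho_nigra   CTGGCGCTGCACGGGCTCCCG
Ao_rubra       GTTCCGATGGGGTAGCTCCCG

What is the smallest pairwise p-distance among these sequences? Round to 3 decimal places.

Pairwise Hamming distances:
  Eremo_pallida vs Junco_alba: 5
  Eremo_pallida vs Ficto_montana: 8
  Eremo_pallida vs Bracho_nigra: 3
  Eremo_pallida vs Ao_rubra: 7
  Junco_alba vs Ficto_montana: 9
  Junco_alba vs Bracho_nigra: 6
  Junco_alba vs Ao_rubra: 10
  Ficto_montana vs Bracho_nigra: 10
  Ficto_montana vs Ao_rubra: 13
  Bracho_nigra vs Ao_rubra: 9
The smallest is 3 mismatches, between Eremo_pallida and Bracho_nigra; p = 3/21 = 0.143.

0.143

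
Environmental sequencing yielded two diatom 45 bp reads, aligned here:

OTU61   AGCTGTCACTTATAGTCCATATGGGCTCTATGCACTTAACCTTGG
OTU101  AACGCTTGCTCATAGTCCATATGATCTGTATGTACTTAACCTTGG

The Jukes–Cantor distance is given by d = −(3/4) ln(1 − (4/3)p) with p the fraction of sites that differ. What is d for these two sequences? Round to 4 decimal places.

0.2635

Differing sites — 2:G/A; 4:T/G; 5:G/C; 7:C/T; 8:A/G; 11:T/C; 24:G/A; 25:G/T; 28:C/G; 33:C/T.
p = 10/45 = 0.222222.
d = −0.75 · ln(1 − (4/3)·0.222222) = −0.75 · ln(0.703704) = −0.75 · (-0.351397) = 0.2635.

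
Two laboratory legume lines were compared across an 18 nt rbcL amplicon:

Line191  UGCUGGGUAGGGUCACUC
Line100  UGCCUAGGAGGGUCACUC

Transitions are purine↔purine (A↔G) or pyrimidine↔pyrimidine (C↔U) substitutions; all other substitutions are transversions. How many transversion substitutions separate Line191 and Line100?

The sequences differ at positions 4 (U/C, transition), 5 (G/U, transversion), 6 (G/A, transition), 8 (U/G, transversion).
Of the 4 differences, 2 transitions and 2 transversions, so the answer is 2.

2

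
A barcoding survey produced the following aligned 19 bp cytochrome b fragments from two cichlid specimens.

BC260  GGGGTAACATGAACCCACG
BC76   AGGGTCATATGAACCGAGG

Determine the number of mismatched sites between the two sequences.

5

The sequences differ at positions 1 (G/A), 6 (A/C), 8 (C/T), 16 (C/G), 18 (C/G).
That gives 5 mismatches out of 19 aligned sites, so the Hamming distance is 5.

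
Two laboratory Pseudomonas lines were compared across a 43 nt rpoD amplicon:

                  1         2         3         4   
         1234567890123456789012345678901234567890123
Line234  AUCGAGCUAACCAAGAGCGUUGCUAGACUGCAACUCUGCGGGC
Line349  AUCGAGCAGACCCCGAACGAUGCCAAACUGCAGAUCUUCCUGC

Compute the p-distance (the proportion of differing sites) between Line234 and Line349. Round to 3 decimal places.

0.302

Mismatches occur at site 8 (U↔A), site 9 (A↔G), site 13 (A↔C), site 14 (A↔C), site 17 (G↔A), site 20 (U↔A), site 24 (U↔C), site 26 (G↔A), site 33 (A↔G), site 34 (C↔A), site 38 (G↔U), site 40 (G↔C), site 41 (G↔U).
There are 13 differences over 43 sites, so p = 13/43 = 0.302.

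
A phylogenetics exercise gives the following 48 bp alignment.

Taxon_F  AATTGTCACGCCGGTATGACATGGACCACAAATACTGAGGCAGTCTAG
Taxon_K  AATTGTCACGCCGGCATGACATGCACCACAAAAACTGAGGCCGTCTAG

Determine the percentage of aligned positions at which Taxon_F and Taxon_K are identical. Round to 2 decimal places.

Differing sites — 15:T/C; 24:G/C; 33:T/A; 42:A/C.
44 of the 48 sites match, so the percent identity is 44/48 × 100 = 91.67%.

91.67%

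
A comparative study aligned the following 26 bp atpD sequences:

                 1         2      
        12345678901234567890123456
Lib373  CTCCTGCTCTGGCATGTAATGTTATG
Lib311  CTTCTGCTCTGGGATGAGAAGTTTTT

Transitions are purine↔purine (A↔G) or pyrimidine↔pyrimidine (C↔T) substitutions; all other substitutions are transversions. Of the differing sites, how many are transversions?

Mismatches occur at site 3 (C→T, transition), site 13 (C→G, transversion), site 17 (T→A, transversion), site 18 (A→G, transition), site 20 (T→A, transversion), site 24 (A→T, transversion), site 26 (G→T, transversion).
Of the 7 differences, 2 transitions and 5 transversions, so the answer is 5.

5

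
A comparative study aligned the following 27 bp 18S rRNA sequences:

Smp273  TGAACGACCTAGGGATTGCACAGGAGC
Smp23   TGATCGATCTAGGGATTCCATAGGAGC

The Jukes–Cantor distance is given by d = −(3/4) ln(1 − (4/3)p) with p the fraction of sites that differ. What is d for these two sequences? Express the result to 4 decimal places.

Differing sites — 4:A/T; 8:C/T; 18:G/C; 21:C/T.
p = 4/27 = 0.148148.
d = −0.75 · ln(1 − (4/3)·0.148148) = −0.75 · ln(0.802469) = −0.75 · (-0.220062) = 0.1650.

0.1650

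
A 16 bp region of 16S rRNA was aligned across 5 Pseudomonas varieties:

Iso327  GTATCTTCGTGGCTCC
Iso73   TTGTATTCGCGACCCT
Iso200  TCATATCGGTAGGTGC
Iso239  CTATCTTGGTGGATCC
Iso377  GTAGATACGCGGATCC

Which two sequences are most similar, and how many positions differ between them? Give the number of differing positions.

Pairwise Hamming distances:
  Iso327 vs Iso73: 7
  Iso327 vs Iso200: 8
  Iso327 vs Iso239: 3
  Iso327 vs Iso377: 5
  Iso73 vs Iso200: 11
  Iso73 vs Iso239: 9
  Iso73 vs Iso377: 8
  Iso200 vs Iso239: 7
  Iso200 vs Iso377: 9
  Iso239 vs Iso377: 6
The smallest is 3, between Iso327 and Iso239.

3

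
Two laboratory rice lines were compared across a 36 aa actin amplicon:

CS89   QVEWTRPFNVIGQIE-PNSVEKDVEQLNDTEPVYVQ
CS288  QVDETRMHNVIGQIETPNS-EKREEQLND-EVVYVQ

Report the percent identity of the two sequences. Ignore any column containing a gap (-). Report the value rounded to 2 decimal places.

78.79%

Excluding the 3 gap columns leaves 33 comparable sites.
Differing sites — 3:E/D; 4:W/E; 7:P/M; 8:F/H; 23:D/R; 24:V/E; 32:P/V.
26 of the 33 comparable sites match, so the percent identity is 26/33 × 100 = 78.79%.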